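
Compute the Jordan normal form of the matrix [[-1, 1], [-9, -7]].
The characteristic polynomial is det(xI - A) = (x + 4)^2, so the eigenvalues are -4 (algebraic multiplicity 2).

For λ = -4: rank(A + 4I) = 1, rank((A + 4I)^2) = 0. The eigenspace has dimension 2 - 1 = 1, so there is 1 Jordan block; the rank sequence gives block sizes [2].

Assembling the blocks gives the Jordan form J above.

J = [[-4, 1], [0, -4]]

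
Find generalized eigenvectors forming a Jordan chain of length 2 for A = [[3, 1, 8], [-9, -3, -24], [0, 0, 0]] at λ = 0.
We seek v_1 ∈ ker(A^2) \ ker(A), then set v_{i+1} = A v_i.

One such chain is v_1 = [[0, 1, 0]]^T, v_2 = [[1, -3, 0]]^T. Check: A v_2 = [[0, 0, 0]]^T = 0.

v_1 = [[0, 1, 0]]^T, v_2 = [[1, -3, 0]]^T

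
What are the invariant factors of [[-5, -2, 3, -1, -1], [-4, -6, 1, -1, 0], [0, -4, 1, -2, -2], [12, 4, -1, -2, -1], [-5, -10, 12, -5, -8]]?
The Jordan structure of A has elementary divisors (x + 5), (x + 4)^3, (x + 3). Arranging the block sizes at each eigenvalue in decreasing order and taking row products gives the invariant factors.

Invariant factors (smallest first, each dividing the next): (x + 3)(x + 4)^3(x + 5).

Check: the last factor (x + 3)(x + 4)^3(x + 5) is the minimal polynomial, and the product (x + 3)(x + 4)^3(x + 5) is the characteristic polynomial.

(x + 3)(x + 4)^3(x + 5)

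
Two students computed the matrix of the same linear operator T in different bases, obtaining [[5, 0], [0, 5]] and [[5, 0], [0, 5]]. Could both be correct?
Yes.

Two matrices over a field are similar if and only if they have the same invariant factors.

Both A and B have characteristic polynomial (x - 5)^2 and minimal polynomial x - 5. Computing further, both have invariant factors x - 5, x - 5. Hence A and B are similar.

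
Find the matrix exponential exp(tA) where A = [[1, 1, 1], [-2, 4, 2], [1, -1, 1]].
e^{tA} = [[(1 - t)*e^{2*t}, t*e^{2*t}, t*e^{2*t}], [-2*t*e^{2*t}, (2*t + 1)*e^{2*t}, 2*t*e^{2*t}], [t*e^{2*t}, -t*e^{2*t}, (1 - t)*e^{2*t}]]

A has Jordan form J = [[2, 1, 0], [0, 2, 0], [0, 0, 2]] with A = PJP^{-1}, so e^{tA} = P e^{tJ} P^{-1}.

For a Jordan block J_k(λ), e^{tJ_k(λ)} = e^{λt} · (I + tN + t^2 N^2/2! + ... + t^{k-1} N^{k-1}/(k-1)!) where N is the nilpotent superdiagonal part.

Assembling the blocks and conjugating back gives the entries of e^{tA} as shown above.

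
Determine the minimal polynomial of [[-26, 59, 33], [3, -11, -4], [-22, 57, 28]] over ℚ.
m_A(x) = (x + 3)^3

The characteristic polynomial factors as (x + 3)^3. The minimal polynomial is ∏(x - λ)^{k_λ} where k_λ is the size of the largest Jordan block at λ.

For λ = -3: rank(A + 3I) = 2, and the largest Jordan block has size 3 (the smallest k with rank((A + 3I)^k) = rank((A + 3I)^(k+1))).

So m_A(x) = (x + 3)^3.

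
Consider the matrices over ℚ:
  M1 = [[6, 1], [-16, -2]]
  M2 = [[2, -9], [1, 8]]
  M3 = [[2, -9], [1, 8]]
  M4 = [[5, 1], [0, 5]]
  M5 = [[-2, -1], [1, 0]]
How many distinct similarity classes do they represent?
Characteristic polynomials: χ_{M1} = (x - 2)^2, χ_{M2} = (x - 5)^2, χ_{M3} = (x - 5)^2, χ_{M4} = (x - 5)^2, χ_{M5} = (x + 1)^2.

{M1}: invariant factors (x - 2)^2.

{M2, M3, M4}: invariant factors (x - 5)^2.

{M5}: invariant factors (x + 1)^2.

Matrices are similar if and only if their invariant-factor lists agree; the partition into similarity classes is {M1}, {M2, M3, M4}, {M5}.

3 classes: {M1}, {M2, M3, M4}, {M5}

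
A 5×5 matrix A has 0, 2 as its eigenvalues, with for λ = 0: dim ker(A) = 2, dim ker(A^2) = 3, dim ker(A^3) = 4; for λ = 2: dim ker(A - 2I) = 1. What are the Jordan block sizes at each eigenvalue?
λ = 0: successive nullity increments [2, 1, 1] count blocks of size ≥ k; block sizes are [3, 1].
λ = 2: successive nullity increments [1] count blocks of size ≥ k; block sizes are [1].

Jordan blocks: (0, 3), (0, 1), (2, 1)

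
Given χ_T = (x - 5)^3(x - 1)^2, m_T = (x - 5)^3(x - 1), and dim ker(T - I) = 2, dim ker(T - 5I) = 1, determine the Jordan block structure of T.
Jordan blocks: (1, 1), (1, 1), (5, 3)

λ = 1: algebraic multiplicity 2 (exponent in χ_T), largest block size 1 (exponent in m_T), 2 blocks (geometric multiplicity). These force block sizes [1, 1].
λ = 5: algebraic multiplicity 3 (exponent in χ_T), largest block size 3 (exponent in m_T), 1 block (geometric multiplicity). This forces block sizes [3].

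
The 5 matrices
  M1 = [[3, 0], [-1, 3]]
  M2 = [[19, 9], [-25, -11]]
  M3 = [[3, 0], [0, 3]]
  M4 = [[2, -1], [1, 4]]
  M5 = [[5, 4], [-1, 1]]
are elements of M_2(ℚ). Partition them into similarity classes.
Characteristic polynomials: χ_{M1} = (x - 3)^2, χ_{M2} = (x - 4)^2, χ_{M3} = (x - 3)^2, χ_{M4} = (x - 3)^2, χ_{M5} = (x - 3)^2.

{M1, M4, M5}: invariant factors (x - 3)^2.

{M2}: invariant factors (x - 4)^2.

{M3}: invariant factors x - 3, x - 3.

Matrices are similar if and only if their invariant-factor lists agree; the partition into similarity classes is {M1, M4, M5}, {M2}, {M3}.

3 classes: {M1, M4, M5}, {M2}, {M3}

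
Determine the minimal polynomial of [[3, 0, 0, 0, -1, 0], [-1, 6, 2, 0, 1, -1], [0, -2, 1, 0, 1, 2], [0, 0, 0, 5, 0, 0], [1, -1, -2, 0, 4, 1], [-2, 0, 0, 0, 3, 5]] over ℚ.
m_A(x) = (x - 5)(x - 3)^3

The characteristic polynomial factors as (x - 5)^3(x - 3)^3. The minimal polynomial is ∏(x - λ)^{k_λ} where k_λ is the size of the largest Jordan block at λ.

For λ = 3: rank(A - 3I) = 5, and the largest Jordan block has size 3 (the smallest k with rank((A - 3I)^k) = rank((A - 3I)^(k+1))).
For λ = 5: rank(A - 5I) = 3, and the largest Jordan block has size 1 (the smallest k with rank((A - 5I)^k) = rank((A - 5I)^(k+1))).

So m_A(x) = (x - 5)(x - 3)^3.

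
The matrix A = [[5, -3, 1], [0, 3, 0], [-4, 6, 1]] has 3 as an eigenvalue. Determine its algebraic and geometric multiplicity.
The characteristic polynomial is (x - 3)^3, so the factor x - 3 appears with exponent 3: the algebraic multiplicity is 3.

rank(A - 3I) = 1, so the eigenspace has dimension 3 - 1 = 2: the geometric multiplicity is 2.

Since 2 < 3, A is not diagonalizable.

algebraic multiplicity 3, geometric multiplicity 2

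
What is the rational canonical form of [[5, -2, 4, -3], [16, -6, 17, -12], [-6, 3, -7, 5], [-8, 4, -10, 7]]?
The invariant factors of A (the non-unit diagonal entries of the Smith normal form of xI - A over ℚ[x]) are (x + 1)^2(x^2 - x + 1), each dividing the next. The characteristic polynomial is their product, (x + 1)^2(x^2 - x + 1).

The rational canonical form is the block-diagonal matrix of companion matrices C(f_i):
R = [[0, 0, 0, -1], [1, 0, 0, -1], [0, 1, 0, 0], [0, 0, 1, -1]].

Note the characteristic polynomial does not split into linear factors over ℚ, so A has no Jordan form over ℚ; the rational canonical form exists over any field.

R = [[0, 0, 0, -1], [1, 0, 0, -1], [0, 1, 0, 0], [0, 0, 1, -1]]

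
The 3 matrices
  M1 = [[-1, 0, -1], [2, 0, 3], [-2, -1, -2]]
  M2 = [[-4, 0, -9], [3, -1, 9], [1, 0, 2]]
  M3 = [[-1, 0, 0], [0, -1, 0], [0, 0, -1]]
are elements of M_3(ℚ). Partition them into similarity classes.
Characteristic polynomials: χ_{M1} = (x + 1)^3, χ_{M2} = (x + 1)^3, χ_{M3} = (x + 1)^3.

{M1}: invariant factors (x + 1)^3.

{M2}: invariant factors x + 1, (x + 1)^2.

{M3}: invariant factors x + 1, x + 1, x + 1.

Matrices are similar if and only if their invariant-factor lists agree; the partition into similarity classes is {M1}, {M2}, {M3}.

3 classes: {M1}, {M2}, {M3}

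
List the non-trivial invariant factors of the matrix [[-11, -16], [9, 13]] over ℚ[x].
(x - 1)^2

The Jordan structure of A has elementary divisors (x - 1)^2. Arranging the block sizes at each eigenvalue in decreasing order and taking row products gives the invariant factors.

Invariant factors (smallest first, each dividing the next): (x - 1)^2.

Check: the last factor (x - 1)^2 is the minimal polynomial, and the product (x - 1)^2 is the characteristic polynomial.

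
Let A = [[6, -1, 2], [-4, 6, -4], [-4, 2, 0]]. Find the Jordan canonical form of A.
The characteristic polynomial is det(xI - A) = (x - 4)^3, so the eigenvalues are 4 (algebraic multiplicity 3).

For λ = 4: rank(A - 4I) = 1, rank((A - 4I)^2) = 0. The eigenspace has dimension 3 - 1 = 2, so there are 2 Jordan blocks; the rank sequence gives block sizes [2, 1].

Assembling the blocks gives the Jordan form J above.

J = [[4, 1, 0], [0, 4, 0], [0, 0, 4]]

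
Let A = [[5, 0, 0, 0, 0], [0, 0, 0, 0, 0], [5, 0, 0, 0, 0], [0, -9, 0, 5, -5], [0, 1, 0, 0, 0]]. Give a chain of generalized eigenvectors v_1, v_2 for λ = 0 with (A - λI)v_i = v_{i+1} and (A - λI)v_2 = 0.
We seek v_1 ∈ ker(A^2) \ ker(A), then set v_{i+1} = A v_i.

One such chain is v_1 = [[0, 1, 0, 0, -2]]^T, v_2 = [[0, 0, 0, 1, 1]]^T. Check: A v_2 = [[0, 0, 0, 0, 0]]^T = 0.

v_1 = [[0, 1, 0, 0, -2]]^T, v_2 = [[0, 0, 0, 1, 1]]^T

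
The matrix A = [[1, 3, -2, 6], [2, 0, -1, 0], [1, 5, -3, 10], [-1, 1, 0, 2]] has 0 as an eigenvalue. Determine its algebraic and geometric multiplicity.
The characteristic polynomial is x^4, so the factor x appears with exponent 4: the algebraic multiplicity is 4.

rank(A) = 2, so the eigenspace has dimension 4 - 2 = 2: the geometric multiplicity is 2.

Since 2 < 4, A is not diagonalizable.

algebraic multiplicity 4, geometric multiplicity 2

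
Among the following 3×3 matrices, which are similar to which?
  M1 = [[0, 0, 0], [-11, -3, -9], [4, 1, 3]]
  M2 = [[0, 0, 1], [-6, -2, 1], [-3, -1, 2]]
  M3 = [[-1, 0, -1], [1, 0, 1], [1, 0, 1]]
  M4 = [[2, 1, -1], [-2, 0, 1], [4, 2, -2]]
Characteristic polynomials: χ_{M1} = x^3, χ_{M2} = x^3, χ_{M3} = x^3, χ_{M4} = x^3.

{M1, M2, M4}: invariant factors x^3.

{M3}: invariant factors x, x^2.

Matrices are similar if and only if their invariant-factor lists agree; the partition into similarity classes is {M1, M2, M4}, {M3}.

2 classes: {M1, M2, M4}, {M3}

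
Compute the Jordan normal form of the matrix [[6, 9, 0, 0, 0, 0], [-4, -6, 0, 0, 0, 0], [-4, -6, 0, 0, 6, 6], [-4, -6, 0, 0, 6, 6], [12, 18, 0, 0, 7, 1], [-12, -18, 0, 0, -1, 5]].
The characteristic polynomial is det(xI - A) = x^4(x - 6)^2, so the eigenvalues are 0 (algebraic multiplicity 4), 6 (algebraic multiplicity 2).

For λ = 0: rank(A) = 3, rank(A^2) = 2. The eigenspace has dimension 6 - 3 = 3, so there are 3 Jordan blocks; the rank sequence gives block sizes [2, 1, 1].

For λ = 6: rank(A - 6I) = 5, rank((A - 6I)^2) = 4. The eigenspace has dimension 6 - 5 = 1, so there is 1 Jordan block; the rank sequence gives block sizes [2].

Assembling the blocks gives the Jordan form J above.

J = [[0, 1, 0, 0, 0, 0], [0, 0, 0, 0, 0, 0], [0, 0, 0, 0, 0, 0], [0, 0, 0, 0, 0, 0], [0, 0, 0, 0, 6, 1], [0, 0, 0, 0, 0, 6]]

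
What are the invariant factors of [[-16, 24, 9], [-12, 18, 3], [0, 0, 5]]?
x(x - 5)(x - 2)

The Jordan structure of A has elementary divisors x, (x - 2), (x - 5). Arranging the block sizes at each eigenvalue in decreasing order and taking row products gives the invariant factors.

Invariant factors (smallest first, each dividing the next): x(x - 5)(x - 2).

Check: the last factor x(x - 5)(x - 2) is the minimal polynomial, and the product x(x - 5)(x - 2) is the characteristic polynomial.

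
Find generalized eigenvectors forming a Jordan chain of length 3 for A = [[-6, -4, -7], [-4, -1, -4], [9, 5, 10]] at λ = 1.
We seek v_1 ∈ ker((A - I)^3) \ ker((A - I)^2), then set v_{i+1} = (A - I) v_i.

One such chain is v_1 = [[2, 1, -2]]^T, v_2 = [[-4, -2, 5]]^T, v_3 = [[1, 0, -1]]^T. Check: (A - I) v_3 = [[0, 0, 0]]^T = 0.

v_1 = [[2, 1, -2]]^T, v_2 = [[-4, -2, 5]]^T, v_3 = [[1, 0, -1]]^T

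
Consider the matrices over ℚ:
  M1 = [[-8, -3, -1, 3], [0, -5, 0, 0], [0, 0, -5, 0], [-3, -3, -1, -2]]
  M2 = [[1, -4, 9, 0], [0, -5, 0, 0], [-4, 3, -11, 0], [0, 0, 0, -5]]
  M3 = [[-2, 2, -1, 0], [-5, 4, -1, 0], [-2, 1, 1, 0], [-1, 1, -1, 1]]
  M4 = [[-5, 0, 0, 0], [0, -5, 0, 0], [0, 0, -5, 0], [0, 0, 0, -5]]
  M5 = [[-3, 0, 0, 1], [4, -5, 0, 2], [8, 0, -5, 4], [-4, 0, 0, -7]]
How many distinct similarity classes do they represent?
Characteristic polynomials: χ_{M1} = (x + 5)^4, χ_{M2} = (x + 5)^4, χ_{M3} = (x - 1)^4, χ_{M4} = (x + 5)^4, χ_{M5} = (x + 5)^4.

{M1, M5}: invariant factors x + 5, x + 5, (x + 5)^2.

{M2}: invariant factors x + 5, (x + 5)^3.

{M3}: invariant factors x - 1, (x - 1)^3.

{M4}: invariant factors x + 5, x + 5, x + 5, x + 5.

Matrices are similar if and only if their invariant-factor lists agree; the partition into similarity classes is {M1, M5}, {M2}, {M3}, {M4}.

4 classes: {M1, M5}, {M2}, {M3}, {M4}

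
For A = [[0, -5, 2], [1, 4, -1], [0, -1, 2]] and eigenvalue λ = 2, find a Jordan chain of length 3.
We seek v_1 ∈ ker((A - 2I)^3) \ ker((A - 2I)^2), then set v_{i+1} = (A - 2I) v_i.

One such chain is v_1 = [[2, -1, 1]]^T, v_2 = [[3, -1, 1]]^T, v_3 = [[1, 0, 1]]^T. Check: (A - 2I) v_3 = [[0, 0, 0]]^T = 0.

v_1 = [[2, -1, 1]]^T, v_2 = [[3, -1, 1]]^T, v_3 = [[1, 0, 1]]^T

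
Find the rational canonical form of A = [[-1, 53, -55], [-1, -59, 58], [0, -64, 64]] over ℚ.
R = [[0, 0, -64], [1, 0, 16], [0, 1, 4]]

The invariant factors of A (the non-unit diagonal entries of the Smith normal form of xI - A over ℚ[x]) are (x - 4)^2(x + 4), each dividing the next. The characteristic polynomial is their product, (x - 4)^2(x + 4).

The rational canonical form is the block-diagonal matrix of companion matrices C(f_i):
R = [[0, 0, -64], [1, 0, 16], [0, 1, 4]].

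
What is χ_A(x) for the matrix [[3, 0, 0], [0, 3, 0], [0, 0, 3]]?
xI - A = [[x - 3, 0, 0], [0, x - 3, 0], [0, 0, x - 3]].

Expanding det(xI - A) along the first row:
det(xI - A) = + (x - 3)·det([[x - 3, 0], [0, x - 3]]) - (0)·det([[0, 0], [0, x - 3]]) + (0)·det([[0, x - 3], [0, 0]]).

Evaluating gives χ_A(x) = x^3 - 9x^2 + 27x - 27 = (x - 3)^3.

χ_A(x) = (x - 3)^3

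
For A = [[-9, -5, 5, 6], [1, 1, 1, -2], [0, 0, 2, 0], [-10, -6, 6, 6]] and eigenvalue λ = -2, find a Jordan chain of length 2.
v_1 = [[0, 1, 0, 1]]^T, v_2 = [[1, 1, 0, 2]]^T

We seek v_1 ∈ ker((A + 2I)^2) \ ker(A + 2I), then set v_{i+1} = (A + 2I) v_i.

One such chain is v_1 = [[0, 1, 0, 1]]^T, v_2 = [[1, 1, 0, 2]]^T. Check: (A + 2I) v_2 = [[0, 0, 0, 0]]^T = 0.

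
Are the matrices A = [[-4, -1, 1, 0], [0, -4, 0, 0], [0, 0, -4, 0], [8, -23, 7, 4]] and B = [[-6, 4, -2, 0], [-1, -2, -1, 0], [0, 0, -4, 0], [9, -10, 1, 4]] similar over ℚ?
Yes.

Two matrices over a field are similar if and only if they have the same invariant factors.

Both A and B have characteristic polynomial (x - 4)(x + 4)^3 and minimal polynomial (x - 4)(x + 4)^2. Computing further, both have invariant factors x + 4, (x - 4)(x + 4)^2. Hence A and B are similar.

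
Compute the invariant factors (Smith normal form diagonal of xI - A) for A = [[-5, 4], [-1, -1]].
The Jordan structure of A has elementary divisors (x + 3)^2. Arranging the block sizes at each eigenvalue in decreasing order and taking row products gives the invariant factors.

Invariant factors (smallest first, each dividing the next): (x + 3)^2.

Check: the last factor (x + 3)^2 is the minimal polynomial, and the product (x + 3)^2 is the characteristic polynomial.

(x + 3)^2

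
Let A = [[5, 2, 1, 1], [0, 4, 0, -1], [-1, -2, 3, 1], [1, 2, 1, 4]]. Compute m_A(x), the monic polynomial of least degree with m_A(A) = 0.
The characteristic polynomial factors as (x - 4)^4. The minimal polynomial is ∏(x - λ)^{k_λ} where k_λ is the size of the largest Jordan block at λ.

For λ = 4: rank(A - 4I) = 2, and the largest Jordan block has size 3 (the smallest k with rank((A - 4I)^k) = rank((A - 4I)^(k+1))).

So m_A(x) = (x - 4)^3.

m_A(x) = (x - 4)^3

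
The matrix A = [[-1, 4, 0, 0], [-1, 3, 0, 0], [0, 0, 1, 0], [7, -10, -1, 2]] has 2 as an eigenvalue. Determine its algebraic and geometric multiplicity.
algebraic multiplicity 1, geometric multiplicity 1

The characteristic polynomial is (x - 2)(x - 1)^3, so the factor x - 2 appears with exponent 1: the algebraic multiplicity is 1.

rank(A - 2I) = 3, so the eigenspace has dimension 4 - 3 = 1: the geometric multiplicity is 1.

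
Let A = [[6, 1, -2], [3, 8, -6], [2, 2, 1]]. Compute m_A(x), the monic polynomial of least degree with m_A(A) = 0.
m_A(x) = (x - 5)^2

The characteristic polynomial factors as (x - 5)^3. The minimal polynomial is ∏(x - λ)^{k_λ} where k_λ is the size of the largest Jordan block at λ.

For λ = 5: rank(A - 5I) = 1, and the largest Jordan block has size 2 (the smallest k with rank((A - 5I)^k) = rank((A - 5I)^(k+1))).

So m_A(x) = (x - 5)^2.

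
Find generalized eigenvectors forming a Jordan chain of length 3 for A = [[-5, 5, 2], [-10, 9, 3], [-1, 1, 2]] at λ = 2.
We seek v_1 ∈ ker((A - 2I)^3) \ ker((A - 2I)^2), then set v_{i+1} = (A - 2I) v_i.

One such chain is v_1 = [[0, 0, 1]]^T, v_2 = [[2, 3, 0]]^T, v_3 = [[1, 1, 1]]^T. Check: (A - 2I) v_3 = [[0, 0, 0]]^T = 0.

v_1 = [[0, 0, 1]]^T, v_2 = [[2, 3, 0]]^T, v_3 = [[1, 1, 1]]^T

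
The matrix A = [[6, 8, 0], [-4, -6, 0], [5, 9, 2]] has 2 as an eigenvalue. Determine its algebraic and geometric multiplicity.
algebraic multiplicity 2, geometric multiplicity 1

The characteristic polynomial is (x - 2)^2(x + 2), so the factor x - 2 appears with exponent 2: the algebraic multiplicity is 2.

rank(A - 2I) = 2, so the eigenspace has dimension 3 - 2 = 1: the geometric multiplicity is 1.

Since 1 < 2, A is not diagonalizable.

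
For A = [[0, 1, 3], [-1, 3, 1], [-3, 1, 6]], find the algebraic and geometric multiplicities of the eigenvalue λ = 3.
algebraic multiplicity 3, geometric multiplicity 1

The characteristic polynomial is (x - 3)^3, so the factor x - 3 appears with exponent 3: the algebraic multiplicity is 3.

rank(A - 3I) = 2, so the eigenspace has dimension 3 - 2 = 1: the geometric multiplicity is 1.

Since 1 < 3, A is not diagonalizable.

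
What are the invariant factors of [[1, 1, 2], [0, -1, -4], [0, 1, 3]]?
The Jordan structure of A has elementary divisors (x - 1)^2, (x - 1). Arranging the block sizes at each eigenvalue in decreasing order and taking row products gives the invariant factors.

Invariant factors (smallest first, each dividing the next): x - 1, (x - 1)^2.

Check: the last factor (x - 1)^2 is the minimal polynomial, and the product (x - 1)^3 is the characteristic polynomial.

x - 1, (x - 1)^2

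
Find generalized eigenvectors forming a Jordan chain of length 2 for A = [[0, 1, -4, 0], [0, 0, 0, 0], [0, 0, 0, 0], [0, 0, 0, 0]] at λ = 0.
We seek v_1 ∈ ker(A^2) \ ker(A), then set v_{i+1} = A v_i.

One such chain is v_1 = [[1, 1, 0, 0]]^T, v_2 = [[1, 0, 0, 0]]^T. Check: A v_2 = [[0, 0, 0, 0]]^T = 0.

v_1 = [[1, 1, 0, 0]]^T, v_2 = [[1, 0, 0, 0]]^T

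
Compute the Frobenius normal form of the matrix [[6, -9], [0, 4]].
R = [[0, -24], [1, 10]]

The invariant factors of A (the non-unit diagonal entries of the Smith normal form of xI - A over ℚ[x]) are (x - 6)(x - 4), each dividing the next. The characteristic polynomial is their product, (x - 6)(x - 4).

The rational canonical form is the block-diagonal matrix of companion matrices C(f_i):
R = [[0, -24], [1, 10]].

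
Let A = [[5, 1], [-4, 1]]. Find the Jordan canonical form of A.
J = [[3, 1], [0, 3]]

The characteristic polynomial is det(xI - A) = (x - 3)^2, so the eigenvalues are 3 (algebraic multiplicity 2).

For λ = 3: rank(A - 3I) = 1, rank((A - 3I)^2) = 0. The eigenspace has dimension 2 - 1 = 1, so there is 1 Jordan block; the rank sequence gives block sizes [2].

Assembling the blocks gives the Jordan form J above.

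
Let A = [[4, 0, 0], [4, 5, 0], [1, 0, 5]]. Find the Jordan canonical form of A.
The characteristic polynomial is det(xI - A) = (x - 5)^2(x - 4), so the eigenvalues are 4 (algebraic multiplicity 1), 5 (algebraic multiplicity 2).

For λ = 4: algebraic multiplicity 1 gives one 1×1 block.

For λ = 5: rank(A - 5I) = 1. The eigenspace has dimension 3 - 1 = 2, so there are 2 Jordan blocks; the rank sequence gives block sizes [1, 1].

Assembling the blocks gives the Jordan form J above.

J = [[4, 0, 0], [0, 5, 0], [0, 0, 5]]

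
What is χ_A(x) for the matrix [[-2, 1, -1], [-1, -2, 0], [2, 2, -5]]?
χ_A(x) = (x + 3)^3

xI - A = [[x + 2, -1, 1], [1, x + 2, 0], [-2, -2, x + 5]].

Expanding det(xI - A) along the first row:
det(xI - A) = + (x + 2)·det([[x + 2, 0], [-2, x + 5]]) - (-1)·det([[1, 0], [-2, x + 5]]) + (1)·det([[1, x + 2], [-2, -2]]).

Evaluating gives χ_A(x) = x^3 + 9x^2 + 27x + 27 = (x + 3)^3.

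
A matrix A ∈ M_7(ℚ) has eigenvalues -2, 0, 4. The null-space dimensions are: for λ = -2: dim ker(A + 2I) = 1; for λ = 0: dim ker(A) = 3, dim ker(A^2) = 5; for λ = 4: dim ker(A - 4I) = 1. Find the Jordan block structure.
λ = -2: successive nullity increments [1] count blocks of size ≥ k; block sizes are [1].
λ = 0: successive nullity increments [3, 2] count blocks of size ≥ k; block sizes are [2, 2, 1].
λ = 4: successive nullity increments [1] count blocks of size ≥ k; block sizes are [1].

Jordan blocks: (-2, 1), (0, 2), (0, 2), (0, 1), (4, 1)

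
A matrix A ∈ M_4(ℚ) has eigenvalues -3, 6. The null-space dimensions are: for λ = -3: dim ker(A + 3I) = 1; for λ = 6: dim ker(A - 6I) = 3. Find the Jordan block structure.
λ = -3: successive nullity increments [1] count blocks of size ≥ k; block sizes are [1].
λ = 6: successive nullity increments [3] count blocks of size ≥ k; block sizes are [1, 1, 1].

Jordan blocks: (-3, 1), (6, 1), (6, 1), (6, 1)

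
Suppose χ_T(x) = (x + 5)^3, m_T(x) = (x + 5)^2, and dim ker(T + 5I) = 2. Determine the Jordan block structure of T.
λ = -5: algebraic multiplicity 3 (exponent in χ_T), largest block size 2 (exponent in m_T), 2 blocks (geometric multiplicity). These force block sizes [2, 1].

Jordan blocks: (-5, 2), (-5, 1)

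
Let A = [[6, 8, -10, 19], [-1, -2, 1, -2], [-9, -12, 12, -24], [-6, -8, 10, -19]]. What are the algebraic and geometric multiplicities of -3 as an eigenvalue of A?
The characteristic polynomial is x^3(x + 3), so the factor x + 3 appears with exponent 1: the algebraic multiplicity is 1.

rank(A + 3I) = 3, so the eigenspace has dimension 4 - 3 = 1: the geometric multiplicity is 1.

algebraic multiplicity 1, geometric multiplicity 1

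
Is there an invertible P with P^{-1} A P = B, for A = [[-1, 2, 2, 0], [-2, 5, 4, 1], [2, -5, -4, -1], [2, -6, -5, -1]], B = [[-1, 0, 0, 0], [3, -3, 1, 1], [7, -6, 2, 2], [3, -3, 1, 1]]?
Both have characteristic polynomial x^3(x + 1), but the minimal polynomial of A is x^3(x + 1) while the minimal polynomial of B is x^2(x + 1). The minimal polynomial is a similarity invariant, so A and B are not similar.

No.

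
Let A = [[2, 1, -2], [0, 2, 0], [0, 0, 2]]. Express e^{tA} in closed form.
e^{tA} = [[e^{2*t}, t*e^{2*t}, -2*t*e^{2*t}], [0, e^{2*t}, 0], [0, 0, e^{2*t}]]

A has Jordan form J = [[2, 1, 0], [0, 2, 0], [0, 0, 2]] with A = PJP^{-1}, so e^{tA} = P e^{tJ} P^{-1}.

For a Jordan block J_k(λ), e^{tJ_k(λ)} = e^{λt} · (I + tN + t^2 N^2/2! + ... + t^{k-1} N^{k-1}/(k-1)!) where N is the nilpotent superdiagonal part.

Assembling the blocks and conjugating back gives the entries of e^{tA} as shown above.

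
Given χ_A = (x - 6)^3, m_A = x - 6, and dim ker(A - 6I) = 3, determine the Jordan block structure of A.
Jordan blocks: (6, 1), (6, 1), (6, 1)

λ = 6: algebraic multiplicity 3 (exponent in χ_A), largest block size 1 (exponent in m_A), 3 blocks (geometric multiplicity). These force block sizes [1, 1, 1].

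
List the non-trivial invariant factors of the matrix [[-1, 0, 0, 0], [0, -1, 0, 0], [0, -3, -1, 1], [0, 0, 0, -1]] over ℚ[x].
The Jordan structure of A has elementary divisors (x + 1)^2, (x + 1), (x + 1). Arranging the block sizes at each eigenvalue in decreasing order and taking row products gives the invariant factors.

Invariant factors (smallest first, each dividing the next): x + 1, x + 1, (x + 1)^2.

Check: the last factor (x + 1)^2 is the minimal polynomial, and the product (x + 1)^4 is the characteristic polynomial.

x + 1, x + 1, (x + 1)^2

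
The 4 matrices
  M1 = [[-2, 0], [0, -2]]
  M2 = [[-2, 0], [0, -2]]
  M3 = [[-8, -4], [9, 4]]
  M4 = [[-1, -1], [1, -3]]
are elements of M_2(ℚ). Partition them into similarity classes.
Characteristic polynomials: χ_{M1} = (x + 2)^2, χ_{M2} = (x + 2)^2, χ_{M3} = (x + 2)^2, χ_{M4} = (x + 2)^2.

{M1, M2}: invariant factors x + 2, x + 2.

{M3, M4}: invariant factors (x + 2)^2.

Matrices are similar if and only if their invariant-factor lists agree; the partition into similarity classes is {M1, M2}, {M3, M4}.

2 classes: {M1, M2}, {M3, M4}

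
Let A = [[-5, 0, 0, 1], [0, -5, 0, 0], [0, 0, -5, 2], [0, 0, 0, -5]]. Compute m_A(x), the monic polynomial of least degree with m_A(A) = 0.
The characteristic polynomial factors as (x + 5)^4. The minimal polynomial is ∏(x - λ)^{k_λ} where k_λ is the size of the largest Jordan block at λ.

For λ = -5: rank(A + 5I) = 1, and the largest Jordan block has size 2 (the smallest k with rank((A + 5I)^k) = rank((A + 5I)^(k+1))).

So m_A(x) = (x + 5)^2.

m_A(x) = (x + 5)^2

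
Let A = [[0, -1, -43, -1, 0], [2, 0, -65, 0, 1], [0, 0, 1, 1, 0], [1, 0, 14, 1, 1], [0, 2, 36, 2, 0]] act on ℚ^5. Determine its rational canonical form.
R = [[0, 0, 0, 0, -50], [1, 0, 0, 0, -65], [0, 1, 0, 0, -8], [0, 0, 1, 0, 14], [0, 0, 0, 1, 2]]

The invariant factors of A (the non-unit diagonal entries of the Smith normal form of xI - A over ℚ[x]) are (x + 2)(x^2 - 2x - 5)^2, each dividing the next. The characteristic polynomial is their product, (x + 2)(x^2 - 2x - 5)^2.

The rational canonical form is the block-diagonal matrix of companion matrices C(f_i):
R = [[0, 0, 0, 0, -50], [1, 0, 0, 0, -65], [0, 1, 0, 0, -8], [0, 0, 1, 0, 14], [0, 0, 0, 1, 2]].

Note the characteristic polynomial does not split into linear factors over ℚ, so A has no Jordan form over ℚ; the rational canonical form exists over any field.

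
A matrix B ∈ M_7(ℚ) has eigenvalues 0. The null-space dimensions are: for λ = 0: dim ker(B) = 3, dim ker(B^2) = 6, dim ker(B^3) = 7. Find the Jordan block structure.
λ = 0: successive nullity increments [3, 3, 1] count blocks of size ≥ k; block sizes are [3, 2, 2].

Jordan blocks: (0, 3), (0, 2), (0, 2)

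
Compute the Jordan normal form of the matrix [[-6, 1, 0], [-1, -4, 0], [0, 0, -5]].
J = [[-5, 1, 0], [0, -5, 0], [0, 0, -5]]

The characteristic polynomial is det(xI - A) = (x + 5)^3, so the eigenvalues are -5 (algebraic multiplicity 3).

For λ = -5: rank(A + 5I) = 1, rank((A + 5I)^2) = 0. The eigenspace has dimension 3 - 1 = 2, so there are 2 Jordan blocks; the rank sequence gives block sizes [2, 1].

Assembling the blocks gives the Jordan form J above.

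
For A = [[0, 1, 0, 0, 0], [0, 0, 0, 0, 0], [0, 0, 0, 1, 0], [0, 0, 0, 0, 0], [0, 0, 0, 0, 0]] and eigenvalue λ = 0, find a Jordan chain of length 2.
v_1 = [[0, 1, 0, 0, 0]]^T, v_2 = [[1, 0, 0, 0, 0]]^T

We seek v_1 ∈ ker(A^2) \ ker(A), then set v_{i+1} = A v_i.

One such chain is v_1 = [[0, 1, 0, 0, 0]]^T, v_2 = [[1, 0, 0, 0, 0]]^T. Check: A v_2 = [[0, 0, 0, 0, 0]]^T = 0.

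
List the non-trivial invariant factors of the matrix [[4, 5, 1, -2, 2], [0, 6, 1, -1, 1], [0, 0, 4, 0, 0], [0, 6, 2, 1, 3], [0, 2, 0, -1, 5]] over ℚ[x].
(x - 4)^2, (x - 4)^3

The Jordan structure of A has elementary divisors (x - 4)^3, (x - 4)^2. Arranging the block sizes at each eigenvalue in decreasing order and taking row products gives the invariant factors.

Invariant factors (smallest first, each dividing the next): (x - 4)^2, (x - 4)^3.

Check: the last factor (x - 4)^3 is the minimal polynomial, and the product (x - 4)^5 is the characteristic polynomial.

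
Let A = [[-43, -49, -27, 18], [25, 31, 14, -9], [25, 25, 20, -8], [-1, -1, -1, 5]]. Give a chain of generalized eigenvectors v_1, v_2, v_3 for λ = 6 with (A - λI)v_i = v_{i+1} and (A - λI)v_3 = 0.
We seek v_1 ∈ ker((A - 6I)^3) \ ker((A - 6I)^2), then set v_{i+1} = (A - 6I) v_i.

One such chain is v_1 = [[2, -1, -1, 1]]^T, v_2 = [[-4, 2, 3, -1]]^T, v_3 = [[-1, 1, 0, 0]]^T. Check: (A - 6I) v_3 = [[0, 0, 0, 0]]^T = 0.

v_1 = [[2, -1, -1, 1]]^T, v_2 = [[-4, 2, 3, -1]]^T, v_3 = [[-1, 1, 0, 0]]^T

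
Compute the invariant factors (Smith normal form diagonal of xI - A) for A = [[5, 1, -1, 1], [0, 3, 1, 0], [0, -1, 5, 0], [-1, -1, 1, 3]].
The Jordan structure of A has elementary divisors (x - 4)^2, (x - 4)^2. Arranging the block sizes at each eigenvalue in decreasing order and taking row products gives the invariant factors.

Invariant factors (smallest first, each dividing the next): (x - 4)^2, (x - 4)^2.

Check: the last factor (x - 4)^2 is the minimal polynomial, and the product (x - 4)^4 is the characteristic polynomial.

(x - 4)^2, (x - 4)^2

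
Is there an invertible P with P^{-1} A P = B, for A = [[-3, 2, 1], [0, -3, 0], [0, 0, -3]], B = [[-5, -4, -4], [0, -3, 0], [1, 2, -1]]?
Yes.

Two matrices over a field are similar if and only if they have the same invariant factors.

Both A and B have characteristic polynomial (x + 3)^3 and minimal polynomial (x + 3)^2. Computing further, both have invariant factors x + 3, (x + 3)^2. Hence A and B are similar.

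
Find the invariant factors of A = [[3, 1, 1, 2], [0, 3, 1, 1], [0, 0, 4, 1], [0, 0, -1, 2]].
(x - 3)^2, (x - 3)^2

The Jordan structure of A has elementary divisors (x - 3)^2, (x - 3)^2. Arranging the block sizes at each eigenvalue in decreasing order and taking row products gives the invariant factors.

Invariant factors (smallest first, each dividing the next): (x - 3)^2, (x - 3)^2.

Check: the last factor (x - 3)^2 is the minimal polynomial, and the product (x - 3)^4 is the characteristic polynomial.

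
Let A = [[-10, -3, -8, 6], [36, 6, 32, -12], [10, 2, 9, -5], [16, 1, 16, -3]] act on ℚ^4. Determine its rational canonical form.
The invariant factors of A (the non-unit diagonal entries of the Smith normal form of xI - A over ℚ[x]) are (x^2 - x + 4)^2, each dividing the next. The characteristic polynomial is their product, (x^2 - x + 4)^2.

The rational canonical form is the block-diagonal matrix of companion matrices C(f_i):
R = [[0, 0, 0, -16], [1, 0, 0, 8], [0, 1, 0, -9], [0, 0, 1, 2]].

Note the characteristic polynomial does not split into linear factors over ℚ, so A has no Jordan form over ℚ; the rational canonical form exists over any field.

R = [[0, 0, 0, -16], [1, 0, 0, 8], [0, 1, 0, -9], [0, 0, 1, 2]]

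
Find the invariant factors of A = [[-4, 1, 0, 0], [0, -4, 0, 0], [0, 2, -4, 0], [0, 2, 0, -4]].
x + 4, x + 4, (x + 4)^2

The Jordan structure of A has elementary divisors (x + 4)^2, (x + 4), (x + 4). Arranging the block sizes at each eigenvalue in decreasing order and taking row products gives the invariant factors.

Invariant factors (smallest first, each dividing the next): x + 4, x + 4, (x + 4)^2.

Check: the last factor (x + 4)^2 is the minimal polynomial, and the product (x + 4)^4 is the characteristic polynomial.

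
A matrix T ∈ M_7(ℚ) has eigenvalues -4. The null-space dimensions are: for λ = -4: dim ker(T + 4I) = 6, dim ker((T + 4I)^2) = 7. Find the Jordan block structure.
Jordan blocks: (-4, 2), (-4, 1), (-4, 1), (-4, 1), (-4, 1), (-4, 1)

λ = -4: successive nullity increments [6, 1] count blocks of size ≥ k; block sizes are [2, 1, 1, 1, 1, 1].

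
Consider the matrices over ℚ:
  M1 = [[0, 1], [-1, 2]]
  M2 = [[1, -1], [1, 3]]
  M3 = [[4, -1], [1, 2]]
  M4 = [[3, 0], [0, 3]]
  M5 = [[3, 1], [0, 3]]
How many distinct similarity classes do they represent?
4 classes: {M1}, {M2}, {M3, M5}, {M4}

Characteristic polynomials: χ_{M1} = (x - 1)^2, χ_{M2} = (x - 2)^2, χ_{M3} = (x - 3)^2, χ_{M4} = (x - 3)^2, χ_{M5} = (x - 3)^2.

{M1}: invariant factors (x - 1)^2.

{M2}: invariant factors (x - 2)^2.

{M3, M5}: invariant factors (x - 3)^2.

{M4}: invariant factors x - 3, x - 3.

Matrices are similar if and only if their invariant-factor lists agree; the partition into similarity classes is {M1}, {M2}, {M3, M5}, {M4}.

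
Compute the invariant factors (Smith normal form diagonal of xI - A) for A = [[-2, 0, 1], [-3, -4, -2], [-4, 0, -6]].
(x + 4)^3

The Jordan structure of A has elementary divisors (x + 4)^3. Arranging the block sizes at each eigenvalue in decreasing order and taking row products gives the invariant factors.

Invariant factors (smallest first, each dividing the next): (x + 4)^3.

Check: the last factor (x + 4)^3 is the minimal polynomial, and the product (x + 4)^3 is the characteristic polynomial.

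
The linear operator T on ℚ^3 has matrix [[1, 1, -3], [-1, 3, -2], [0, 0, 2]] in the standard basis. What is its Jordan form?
J = [[2, 1, 0], [0, 2, 1], [0, 0, 2]]

The characteristic polynomial is det(xI - A) = (x - 2)^3, so the eigenvalues are 2 (algebraic multiplicity 3).

For λ = 2: rank(A - 2I) = 2, rank((A - 2I)^2) = 1, rank((A - 2I)^3) = 0. The eigenspace has dimension 3 - 2 = 1, so there is 1 Jordan block; the rank sequence gives block sizes [3].

Assembling the blocks gives the Jordan form J above.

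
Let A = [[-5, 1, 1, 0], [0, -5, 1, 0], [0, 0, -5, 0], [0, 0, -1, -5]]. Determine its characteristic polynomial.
χ_A(x) = (x + 5)^4

xI - A = [[x + 5, -1, -1, 0], [0, x + 5, -1, 0], [0, 0, x + 5, 0], [0, 0, 1, x + 5]].

Expanding det(xI - A) along the first row:
det(xI - A) = + (x + 5)·det([[x + 5, -1, 0], [0, x + 5, 0], [0, 1, x + 5]]) - (-1)·det([[0, -1, 0], [0, x + 5, 0], [0, 1, x + 5]]) + (-1)·det([[0, x + 5, 0], [0, 0, 0], [0, 0, x + 5]]) - (0)·det([[0, x + 5, -1], [0, 0, x + 5], [0, 0, 1]]).

Evaluating gives χ_A(x) = x^4 + 20x^3 + 150x^2 + 500x + 625 = (x + 5)^4.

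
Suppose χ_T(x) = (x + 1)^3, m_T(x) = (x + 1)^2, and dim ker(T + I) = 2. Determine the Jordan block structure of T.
Jordan blocks: (-1, 2), (-1, 1)

λ = -1: algebraic multiplicity 3 (exponent in χ_T), largest block size 2 (exponent in m_T), 2 blocks (geometric multiplicity). These force block sizes [2, 1].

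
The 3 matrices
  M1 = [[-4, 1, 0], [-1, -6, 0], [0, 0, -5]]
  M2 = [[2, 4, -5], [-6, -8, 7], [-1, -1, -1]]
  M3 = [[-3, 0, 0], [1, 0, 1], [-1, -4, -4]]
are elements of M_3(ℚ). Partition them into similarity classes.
Characteristic polynomials: χ_{M1} = (x + 5)^3, χ_{M2} = (x + 2)^2(x + 3), χ_{M3} = (x + 2)^2(x + 3).

{M1}: invariant factors x + 5, (x + 5)^2.

{M2, M3}: invariant factors (x + 2)^2(x + 3).

Matrices are similar if and only if their invariant-factor lists agree; the partition into similarity classes is {M1}, {M2, M3}.

2 classes: {M1}, {M2, M3}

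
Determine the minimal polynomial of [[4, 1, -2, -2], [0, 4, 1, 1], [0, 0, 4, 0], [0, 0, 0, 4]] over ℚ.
The characteristic polynomial factors as (x - 4)^4. The minimal polynomial is ∏(x - λ)^{k_λ} where k_λ is the size of the largest Jordan block at λ.

For λ = 4: rank(A - 4I) = 2, and the largest Jordan block has size 3 (the smallest k with rank((A - 4I)^k) = rank((A - 4I)^(k+1))).

So m_A(x) = (x - 4)^3.

m_A(x) = (x - 4)^3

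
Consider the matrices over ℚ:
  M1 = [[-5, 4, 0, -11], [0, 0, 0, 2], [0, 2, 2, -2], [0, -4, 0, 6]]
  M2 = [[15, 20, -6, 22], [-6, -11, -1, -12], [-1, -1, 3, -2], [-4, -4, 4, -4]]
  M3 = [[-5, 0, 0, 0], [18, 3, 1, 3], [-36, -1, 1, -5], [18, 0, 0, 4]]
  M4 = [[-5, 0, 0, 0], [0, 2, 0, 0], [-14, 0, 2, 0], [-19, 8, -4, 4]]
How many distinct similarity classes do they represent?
Characteristic polynomials: χ_{M1} = (x - 4)(x - 2)^2(x + 5), χ_{M2} = (x - 4)(x - 2)^2(x + 5), χ_{M3} = (x - 4)(x - 2)^2(x + 5), χ_{M4} = (x - 4)(x - 2)^2(x + 5).

{M1, M4}: invariant factors x - 2, (x - 4)(x - 2)(x + 5).

{M2, M3}: invariant factors (x - 4)(x - 2)^2(x + 5).

Matrices are similar if and only if their invariant-factor lists agree; the partition into similarity classes is {M1, M4}, {M2, M3}.

2 classes: {M1, M4}, {M2, M3}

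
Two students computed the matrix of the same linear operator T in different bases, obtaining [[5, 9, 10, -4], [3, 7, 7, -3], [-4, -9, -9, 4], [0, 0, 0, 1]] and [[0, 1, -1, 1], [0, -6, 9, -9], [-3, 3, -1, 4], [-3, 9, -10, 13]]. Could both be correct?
trace(A) = 4 but trace(B) = 6. The trace is a similarity invariant, so A and B are not similar.

No.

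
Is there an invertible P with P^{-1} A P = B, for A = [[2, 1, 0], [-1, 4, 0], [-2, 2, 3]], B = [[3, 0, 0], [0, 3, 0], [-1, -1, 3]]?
Yes.

Two matrices over a field are similar if and only if they have the same invariant factors.

Both A and B have characteristic polynomial (x - 3)^3 and minimal polynomial (x - 3)^2. Computing further, both have invariant factors x - 3, (x - 3)^2. Hence A and B are similar.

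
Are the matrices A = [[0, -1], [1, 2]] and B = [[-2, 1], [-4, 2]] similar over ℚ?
trace(A) = 2 but trace(B) = 0. The trace is a similarity invariant, so A and B are not similar.

No.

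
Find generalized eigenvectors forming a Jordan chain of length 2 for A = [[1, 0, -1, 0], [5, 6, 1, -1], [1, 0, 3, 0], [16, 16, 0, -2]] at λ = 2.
We seek v_1 ∈ ker((A - 2I)^2) \ ker(A - 2I), then set v_{i+1} = (A - 2I) v_i.

One such chain is v_1 = [[0, 0, 0, -1]]^T, v_2 = [[0, 1, 0, 4]]^T. Check: (A - 2I) v_2 = [[0, 0, 0, 0]]^T = 0.

v_1 = [[0, 0, 0, -1]]^T, v_2 = [[0, 1, 0, 4]]^T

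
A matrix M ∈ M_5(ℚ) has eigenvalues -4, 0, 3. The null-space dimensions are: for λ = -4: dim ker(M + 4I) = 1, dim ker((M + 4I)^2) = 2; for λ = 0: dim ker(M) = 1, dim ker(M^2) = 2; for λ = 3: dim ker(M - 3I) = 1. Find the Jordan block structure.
Jordan blocks: (-4, 2), (0, 2), (3, 1)

λ = -4: successive nullity increments [1, 1] count blocks of size ≥ k; block sizes are [2].
λ = 0: successive nullity increments [1, 1] count blocks of size ≥ k; block sizes are [2].
λ = 3: successive nullity increments [1] count blocks of size ≥ k; block sizes are [1].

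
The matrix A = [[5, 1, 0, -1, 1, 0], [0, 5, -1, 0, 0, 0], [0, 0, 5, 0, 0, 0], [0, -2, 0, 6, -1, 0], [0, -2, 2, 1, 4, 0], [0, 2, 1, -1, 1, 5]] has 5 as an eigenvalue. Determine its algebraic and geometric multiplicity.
The characteristic polynomial is (x - 5)^6, so the factor x - 5 appears with exponent 6: the algebraic multiplicity is 6.

rank(A - 5I) = 3, so the eigenspace has dimension 6 - 3 = 3: the geometric multiplicity is 3.

Since 3 < 6, A is not diagonalizable.

algebraic multiplicity 6, geometric multiplicity 3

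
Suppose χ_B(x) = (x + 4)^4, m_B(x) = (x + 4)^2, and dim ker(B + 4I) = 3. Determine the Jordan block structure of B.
λ = -4: algebraic multiplicity 4 (exponent in χ_B), largest block size 2 (exponent in m_B), 3 blocks (geometric multiplicity). These force block sizes [2, 1, 1].

Jordan blocks: (-4, 2), (-4, 1), (-4, 1)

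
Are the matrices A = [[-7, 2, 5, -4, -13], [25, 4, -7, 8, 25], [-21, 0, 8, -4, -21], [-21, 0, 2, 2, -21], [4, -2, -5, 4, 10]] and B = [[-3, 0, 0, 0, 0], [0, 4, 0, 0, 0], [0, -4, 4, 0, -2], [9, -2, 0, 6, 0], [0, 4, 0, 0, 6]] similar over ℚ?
No.

Both have characteristic polynomial (x - 6)^2(x - 4)^2(x + 3), but the minimal polynomial of A is (x - 6)(x - 4)^2(x + 3) while the minimal polynomial of B is (x - 6)(x - 4)(x + 3). The minimal polynomial is a similarity invariant, so A and B are not similar.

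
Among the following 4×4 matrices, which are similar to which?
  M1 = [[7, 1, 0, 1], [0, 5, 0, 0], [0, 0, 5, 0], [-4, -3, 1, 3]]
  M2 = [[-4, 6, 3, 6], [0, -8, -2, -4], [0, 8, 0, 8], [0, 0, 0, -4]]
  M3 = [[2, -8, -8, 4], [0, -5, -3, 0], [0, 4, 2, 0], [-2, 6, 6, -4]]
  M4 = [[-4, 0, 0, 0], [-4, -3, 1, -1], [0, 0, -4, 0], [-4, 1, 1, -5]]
Characteristic polynomials: χ_{M1} = (x - 5)^4, χ_{M2} = (x + 4)^4, χ_{M3} = x(x + 1)(x + 2)^2, χ_{M4} = (x + 4)^4.

{M1}: invariant factors x - 5, (x - 5)^3.

{M2, M4}: invariant factors x + 4, x + 4, (x + 4)^2.

{M3}: invariant factors x + 2, x(x + 1)(x + 2).

Matrices are similar if and only if their invariant-factor lists agree; the partition into similarity classes is {M1}, {M2, M4}, {M3}.

3 classes: {M1}, {M2, M4}, {M3}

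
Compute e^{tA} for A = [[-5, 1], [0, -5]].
e^{tA} = [[e^{-5*t}, t*e^{-5*t}], [0, e^{-5*t}]]

A has Jordan form J = [[-5, 1], [0, -5]] with A = PJP^{-1}, so e^{tA} = P e^{tJ} P^{-1}.

For a Jordan block J_k(λ), e^{tJ_k(λ)} = e^{λt} · (I + tN + t^2 N^2/2! + ... + t^{k-1} N^{k-1}/(k-1)!) where N is the nilpotent superdiagonal part.

Assembling the blocks and conjugating back gives the entries of e^{tA} as shown above.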